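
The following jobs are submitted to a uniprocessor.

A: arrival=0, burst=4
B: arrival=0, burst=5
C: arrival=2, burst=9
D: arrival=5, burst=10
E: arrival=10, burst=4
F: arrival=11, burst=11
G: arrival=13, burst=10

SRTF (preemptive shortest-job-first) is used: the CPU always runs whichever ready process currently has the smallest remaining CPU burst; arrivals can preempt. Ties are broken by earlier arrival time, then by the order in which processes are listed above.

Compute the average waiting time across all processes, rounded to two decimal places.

11.71

Gantt: | A 0-4 | B 4-9 | C 9-10 | E 10-14 | C 14-22 | D 22-32 | G 32-42 | F 42-53 |
Completion: A=4  B=9  C=22  D=32  E=14  F=53  G=42
Waiting times: A=0, B=4, C=11, D=17, E=0, F=31, G=19
Average waiting = (0+4+11+17+0+31+19) / 7 = 82/7 = 11.71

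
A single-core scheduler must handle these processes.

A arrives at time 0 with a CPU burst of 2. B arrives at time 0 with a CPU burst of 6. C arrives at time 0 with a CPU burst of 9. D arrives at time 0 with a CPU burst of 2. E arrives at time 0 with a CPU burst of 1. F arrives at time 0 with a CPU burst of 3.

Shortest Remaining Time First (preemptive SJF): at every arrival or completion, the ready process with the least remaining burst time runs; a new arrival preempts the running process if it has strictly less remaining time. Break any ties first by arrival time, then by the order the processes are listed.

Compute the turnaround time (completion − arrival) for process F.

Gantt: | E 0-1 | A 1-3 | D 3-5 | F 5-8 | B 8-14 | C 14-23 |
Completion: A=3  B=14  C=23  D=5  E=1  F=8
Turnaround(F) = completion − arrival = 8 − 0 = 8

8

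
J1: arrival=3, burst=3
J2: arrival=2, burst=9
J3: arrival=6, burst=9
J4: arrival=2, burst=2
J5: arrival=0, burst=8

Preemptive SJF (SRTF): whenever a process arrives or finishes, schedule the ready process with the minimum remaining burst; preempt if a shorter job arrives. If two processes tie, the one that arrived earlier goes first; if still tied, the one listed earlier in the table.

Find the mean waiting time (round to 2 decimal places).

6.60

Schedule: | J5 0-2 | J4 2-4 | J1 4-7 | J5 7-13 | J2 13-22 | J3 22-31 |
Completion: J1=7  J2=22  J3=31  J4=4  J5=13
Waiting times: J1=1, J2=11, J3=16, J4=0, J5=5
Average waiting = (1+11+16+0+5) / 5 = 33/5 = 6.60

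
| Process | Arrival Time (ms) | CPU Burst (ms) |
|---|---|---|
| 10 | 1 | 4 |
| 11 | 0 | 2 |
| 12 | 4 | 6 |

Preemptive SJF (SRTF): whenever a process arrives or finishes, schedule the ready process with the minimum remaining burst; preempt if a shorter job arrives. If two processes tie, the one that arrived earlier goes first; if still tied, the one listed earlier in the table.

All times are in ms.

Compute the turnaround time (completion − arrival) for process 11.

Schedule: | 11 0-2 | 10 2-6 | 12 6-12 |
Completion: 10=6  11=2  12=12
Turnaround (C−A): 10=5  11=2  12=8
Turnaround(11) = completion − arrival = 2 − 0 = 2

2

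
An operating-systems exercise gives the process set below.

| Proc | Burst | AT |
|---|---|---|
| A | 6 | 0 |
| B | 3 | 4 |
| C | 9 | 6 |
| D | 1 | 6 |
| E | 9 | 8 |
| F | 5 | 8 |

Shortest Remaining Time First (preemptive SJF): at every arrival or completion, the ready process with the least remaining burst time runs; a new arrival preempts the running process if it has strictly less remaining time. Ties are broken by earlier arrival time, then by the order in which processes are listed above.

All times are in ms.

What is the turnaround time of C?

Timeline: | A 0-6 | D 6-7 | B 7-10 | F 10-15 | C 15-24 | E 24-33 |
Completion: A=6  B=10  C=24  D=7  E=33  F=15
Turnaround (C−A): A=6  B=6  C=18  D=1  E=25  F=7
Turnaround(C) = completion − arrival = 24 − 6 = 18

18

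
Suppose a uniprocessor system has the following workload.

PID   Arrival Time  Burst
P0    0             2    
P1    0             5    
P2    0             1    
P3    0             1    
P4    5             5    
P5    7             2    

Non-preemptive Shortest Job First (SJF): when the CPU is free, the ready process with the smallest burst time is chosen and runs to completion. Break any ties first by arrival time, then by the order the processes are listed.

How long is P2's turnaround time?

1

Gantt: | P2 0-1 | P3 1-2 | P0 2-4 | P1 4-9 | P5 9-11 | P4 11-16 |
Completion: P0=4  P1=9  P2=1  P3=2  P4=16  P5=11
Turnaround(P2) = completion − arrival = 1 − 0 = 1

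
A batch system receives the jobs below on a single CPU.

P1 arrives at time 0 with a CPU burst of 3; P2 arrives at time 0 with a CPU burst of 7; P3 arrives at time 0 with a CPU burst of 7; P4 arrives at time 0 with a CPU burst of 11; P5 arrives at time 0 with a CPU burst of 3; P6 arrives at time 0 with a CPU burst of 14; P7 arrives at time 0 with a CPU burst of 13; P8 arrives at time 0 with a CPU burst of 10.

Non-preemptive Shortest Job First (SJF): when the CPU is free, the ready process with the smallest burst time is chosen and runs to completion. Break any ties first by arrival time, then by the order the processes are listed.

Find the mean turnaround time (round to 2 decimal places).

Gantt: | P1 0-3 | P5 3-6 | P2 6-13 | P3 13-20 | P8 20-30 | P4 30-41 | P7 41-54 | P6 54-68 |
Completion: P1=3  P2=13  P3=20  P4=41  P5=6  P6=68  P7=54  P8=30
Turnaround times: P1=3, P2=13, P3=20, P4=41, P5=6, P6=68, P7=54, P8=30
Average turnaround = (3+13+20+41+6+68+54+30) / 8 = 235/8 = 29.38

29.38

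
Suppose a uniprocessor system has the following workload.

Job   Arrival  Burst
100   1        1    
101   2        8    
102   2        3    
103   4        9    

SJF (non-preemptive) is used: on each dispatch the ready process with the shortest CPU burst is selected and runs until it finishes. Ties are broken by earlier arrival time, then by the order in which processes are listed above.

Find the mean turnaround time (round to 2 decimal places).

8.25

Gantt: | idle 0-1 | 100 1-2 | 102 2-5 | 101 5-13 | 103 13-22 |
Completion: 100=2  101=13  102=5  103=22
Turnaround (C−A): 100=1  101=11  102=3  103=18
Turnaround times: 100=1, 101=11, 102=3, 103=18
Average turnaround = (1+11+3+18) / 4 = 33/4 = 8.25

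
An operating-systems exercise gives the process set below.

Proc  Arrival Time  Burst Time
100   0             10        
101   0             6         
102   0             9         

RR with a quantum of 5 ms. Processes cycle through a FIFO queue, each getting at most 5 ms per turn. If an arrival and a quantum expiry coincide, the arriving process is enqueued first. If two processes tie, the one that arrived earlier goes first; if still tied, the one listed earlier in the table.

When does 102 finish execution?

Gantt: | 100 0-5 | 101 5-10 | 102 10-15 | 100 15-20 | 101 20-21 | 102 21-25 |
Completion: 100=20  101=21  102=25
Turnaround (C−A): 100=20  101=21  102=25

25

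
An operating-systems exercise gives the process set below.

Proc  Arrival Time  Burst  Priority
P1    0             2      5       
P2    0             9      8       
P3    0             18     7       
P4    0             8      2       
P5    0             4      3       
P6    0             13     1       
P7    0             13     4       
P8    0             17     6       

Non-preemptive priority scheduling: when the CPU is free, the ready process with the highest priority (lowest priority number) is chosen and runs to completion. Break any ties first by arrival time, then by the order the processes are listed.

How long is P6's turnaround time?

13

Gantt: | P6 0-13 | P4 13-21 | P5 21-25 | P7 25-38 | P1 38-40 | P8 40-57 | P3 57-75 | P2 75-84 |
Completion: P1=40  P2=84  P3=75  P4=21  P5=25  P6=13  P7=38  P8=57
Turnaround (C−A): P1=40  P2=84  P3=75  P4=21  P5=25  P6=13  P7=38  P8=57
Turnaround(P6) = completion − arrival = 13 − 0 = 13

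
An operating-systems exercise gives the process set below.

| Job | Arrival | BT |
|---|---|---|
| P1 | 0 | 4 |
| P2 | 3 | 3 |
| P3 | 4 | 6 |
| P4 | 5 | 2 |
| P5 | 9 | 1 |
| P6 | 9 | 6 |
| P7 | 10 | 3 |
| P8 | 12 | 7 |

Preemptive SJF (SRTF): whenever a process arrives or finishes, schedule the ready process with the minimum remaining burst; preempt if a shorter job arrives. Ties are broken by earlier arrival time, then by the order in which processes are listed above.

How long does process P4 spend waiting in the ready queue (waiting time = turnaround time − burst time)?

Schedule: | P1 0-4 | P2 4-7 | P4 7-9 | P5 9-10 | P7 10-13 | P3 13-19 | P6 19-25 | P8 25-32 |
Completion: P1=4  P2=7  P3=19  P4=9  P5=10  P6=25  P7=13  P8=32
Waiting(P4) = turnaround − burst = 4 − 2 = 2

2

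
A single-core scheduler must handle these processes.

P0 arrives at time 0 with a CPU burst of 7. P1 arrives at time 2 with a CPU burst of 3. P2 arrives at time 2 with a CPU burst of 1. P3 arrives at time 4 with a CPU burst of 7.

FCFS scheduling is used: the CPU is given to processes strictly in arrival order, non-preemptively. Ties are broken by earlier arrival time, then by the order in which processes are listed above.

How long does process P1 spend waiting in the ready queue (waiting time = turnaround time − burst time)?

Gantt: | P0 0-7 | P1 7-10 | P2 10-11 | P3 11-18 |
Completion: P0=7  P1=10  P2=11  P3=18
Turnaround (C−A): P0=7  P1=8  P2=9  P3=14
Waiting(P1) = turnaround − burst = 8 − 3 = 5

5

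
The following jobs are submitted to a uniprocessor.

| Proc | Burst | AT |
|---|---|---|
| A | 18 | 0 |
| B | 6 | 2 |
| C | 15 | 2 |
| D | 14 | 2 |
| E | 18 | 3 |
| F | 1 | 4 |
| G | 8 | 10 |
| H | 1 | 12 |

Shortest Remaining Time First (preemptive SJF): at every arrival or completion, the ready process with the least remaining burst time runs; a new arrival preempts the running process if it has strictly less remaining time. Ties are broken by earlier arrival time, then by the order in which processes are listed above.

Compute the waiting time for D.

Gantt: | A 0-2 | B 2-4 | F 4-5 | B 5-9 | D 9-10 | G 10-12 | H 12-13 | G 13-19 | D 19-32 | C 32-47 | A 47-63 | E 63-81 |
Completion: A=63  B=9  C=47  D=32  E=81  F=5  G=19  H=13
Waiting(D) = turnaround − burst = 30 − 14 = 16

16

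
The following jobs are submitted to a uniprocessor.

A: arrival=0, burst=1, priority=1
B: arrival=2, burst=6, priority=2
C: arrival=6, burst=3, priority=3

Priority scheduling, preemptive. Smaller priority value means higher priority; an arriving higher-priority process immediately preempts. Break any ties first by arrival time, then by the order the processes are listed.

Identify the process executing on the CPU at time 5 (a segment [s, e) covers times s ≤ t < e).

B

Gantt: | A 0-1 | idle 1-2 | B 2-8 | C 8-11 |
Completion: A=1  B=8  C=11
Turnaround (C−A): A=1  B=6  C=5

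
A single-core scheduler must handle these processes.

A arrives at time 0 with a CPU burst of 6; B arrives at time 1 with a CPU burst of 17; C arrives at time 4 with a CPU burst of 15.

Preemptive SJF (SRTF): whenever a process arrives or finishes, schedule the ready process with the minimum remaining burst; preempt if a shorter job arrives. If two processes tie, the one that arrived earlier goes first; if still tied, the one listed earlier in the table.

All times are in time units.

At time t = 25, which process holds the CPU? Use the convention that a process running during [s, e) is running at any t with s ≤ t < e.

B

Schedule: | A 0-6 | C 6-21 | B 21-38 |
Completion: A=6  B=38  C=21
Turnaround (C−A): A=6  B=37  C=17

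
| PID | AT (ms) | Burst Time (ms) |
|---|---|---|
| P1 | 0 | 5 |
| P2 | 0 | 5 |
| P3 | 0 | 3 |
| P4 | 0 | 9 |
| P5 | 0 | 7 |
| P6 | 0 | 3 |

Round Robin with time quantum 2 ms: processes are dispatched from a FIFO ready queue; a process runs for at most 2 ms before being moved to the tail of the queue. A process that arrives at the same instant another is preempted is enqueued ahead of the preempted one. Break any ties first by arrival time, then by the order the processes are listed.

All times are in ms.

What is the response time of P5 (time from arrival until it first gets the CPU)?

Timeline: | P1 0-2 | P2 2-4 | P3 4-6 | P4 6-8 | P5 8-10 | P6 10-12 | P1 12-14 | P2 14-16 | P3 16-17 | P4 17-19 | P5 19-21 | P6 21-22 | P1 22-23 | P2 23-24 | P4 24-26 | P5 26-28 | P4 28-30 | P5 30-31 | P4 31-32 |
Completion: P1=23  P2=24  P3=17  P4=32  P5=31  P6=22
Response(P5) = first start − arrival = 8 − 0 = 8

8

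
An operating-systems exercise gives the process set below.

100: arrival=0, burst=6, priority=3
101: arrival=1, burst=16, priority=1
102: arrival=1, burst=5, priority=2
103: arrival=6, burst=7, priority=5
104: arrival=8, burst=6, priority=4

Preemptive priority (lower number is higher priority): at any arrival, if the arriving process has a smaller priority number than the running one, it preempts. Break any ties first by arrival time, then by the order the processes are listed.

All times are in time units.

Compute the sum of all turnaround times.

Schedule: | 100 0-1 | 101 1-17 | 102 17-22 | 100 22-27 | 104 27-33 | 103 33-40 |
Completion: 100=27  101=17  102=22  103=40  104=33
Turnaround = completion − arrival: 100=27, 101=16, 102=21, 103=34, 104=25
Total turnaround = 27 + 16 + 21 + 34 + 25 = 123

123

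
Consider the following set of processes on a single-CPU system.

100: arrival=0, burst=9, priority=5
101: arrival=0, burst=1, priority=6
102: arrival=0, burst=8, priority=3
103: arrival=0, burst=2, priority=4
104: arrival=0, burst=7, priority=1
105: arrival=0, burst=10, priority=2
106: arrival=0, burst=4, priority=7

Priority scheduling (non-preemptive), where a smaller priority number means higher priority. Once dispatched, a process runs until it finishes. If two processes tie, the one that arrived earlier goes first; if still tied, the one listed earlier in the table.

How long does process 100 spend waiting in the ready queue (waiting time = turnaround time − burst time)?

27

Schedule: | 104 0-7 | 105 7-17 | 102 17-25 | 103 25-27 | 100 27-36 | 101 36-37 | 106 37-41 |
Completion: 100=36  101=37  102=25  103=27  104=7  105=17  106=41
Turnaround (C−A): 100=36  101=37  102=25  103=27  104=7  105=17  106=41
Waiting(100) = turnaround − burst = 36 − 9 = 27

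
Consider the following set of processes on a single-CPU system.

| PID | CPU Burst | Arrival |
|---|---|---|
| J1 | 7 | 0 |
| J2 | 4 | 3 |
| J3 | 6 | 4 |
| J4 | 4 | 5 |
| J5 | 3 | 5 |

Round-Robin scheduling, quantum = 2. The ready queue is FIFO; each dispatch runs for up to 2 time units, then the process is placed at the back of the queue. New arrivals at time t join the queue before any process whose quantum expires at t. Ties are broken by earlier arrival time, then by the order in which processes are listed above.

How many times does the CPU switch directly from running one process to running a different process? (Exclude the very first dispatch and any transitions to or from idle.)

Gantt: | J1 0-4 | J2 4-6 | J3 6-8 | J1 8-10 | J4 10-12 | J5 12-14 | J2 14-16 | J3 16-18 | J1 18-19 | J4 19-21 | J5 21-22 | J3 22-24 |
Completion: J1=19  J2=16  J3=24  J4=21  J5=22
Turnaround (C−A): J1=19  J2=13  J3=20  J4=16  J5=17

11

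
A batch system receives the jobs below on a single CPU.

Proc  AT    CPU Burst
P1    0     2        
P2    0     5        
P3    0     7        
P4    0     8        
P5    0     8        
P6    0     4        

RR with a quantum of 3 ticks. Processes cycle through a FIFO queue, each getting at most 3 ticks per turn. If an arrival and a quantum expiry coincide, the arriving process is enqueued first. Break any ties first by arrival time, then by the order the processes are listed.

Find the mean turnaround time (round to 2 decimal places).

Timeline: | P1 0-2 | P2 2-5 | P3 5-8 | P4 8-11 | P5 11-14 | P6 14-17 | P2 17-19 | P3 19-22 | P4 22-25 | P5 25-28 | P6 28-29 | P3 29-30 | P4 30-32 | P5 32-34 |
Completion: P1=2  P2=19  P3=30  P4=32  P5=34  P6=29
Turnaround times: P1=2, P2=19, P3=30, P4=32, P5=34, P6=29
Average turnaround = (2+19+30+32+34+29) / 6 = 146/6 = 24.33

24.33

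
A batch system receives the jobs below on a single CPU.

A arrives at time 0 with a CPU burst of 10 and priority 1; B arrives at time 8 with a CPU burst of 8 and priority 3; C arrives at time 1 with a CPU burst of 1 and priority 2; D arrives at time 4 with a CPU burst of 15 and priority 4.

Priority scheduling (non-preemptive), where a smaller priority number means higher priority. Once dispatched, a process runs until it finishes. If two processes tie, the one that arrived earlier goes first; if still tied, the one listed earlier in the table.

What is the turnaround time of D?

30

Gantt: | A 0-10 | C 10-11 | B 11-19 | D 19-34 |
Completion: A=10  B=19  C=11  D=34
Turnaround (C−A): A=10  B=11  C=10  D=30
Turnaround(D) = completion − arrival = 34 − 4 = 30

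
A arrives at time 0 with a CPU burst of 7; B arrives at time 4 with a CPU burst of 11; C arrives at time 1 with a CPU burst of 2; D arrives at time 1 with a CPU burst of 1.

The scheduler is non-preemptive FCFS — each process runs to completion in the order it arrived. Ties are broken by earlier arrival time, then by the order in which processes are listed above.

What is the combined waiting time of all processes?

Timeline: | A 0-7 | C 7-9 | D 9-10 | B 10-21 |
Completion: A=7  B=21  C=9  D=10
Waiting = turnaround − burst: A=0, B=6, C=6, D=8
Total waiting = 0 + 6 + 6 + 8 = 20

20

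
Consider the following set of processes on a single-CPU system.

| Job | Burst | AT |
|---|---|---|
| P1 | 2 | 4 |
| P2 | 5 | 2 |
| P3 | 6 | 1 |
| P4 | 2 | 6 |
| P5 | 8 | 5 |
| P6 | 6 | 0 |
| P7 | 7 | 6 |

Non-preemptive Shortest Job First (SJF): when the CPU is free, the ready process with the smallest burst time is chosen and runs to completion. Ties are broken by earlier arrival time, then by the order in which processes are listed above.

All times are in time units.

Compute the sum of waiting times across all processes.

64

Timeline: | P6 0-6 | P1 6-8 | P4 8-10 | P2 10-15 | P3 15-21 | P7 21-28 | P5 28-36 |
Completion: P1=8  P2=15  P3=21  P4=10  P5=36  P6=6  P7=28
Turnaround (C−A): P1=4  P2=13  P3=20  P4=4  P5=31  P6=6  P7=22
Waiting = turnaround − burst: P1=2, P2=8, P3=14, P4=2, P5=23, P6=0, P7=15
Total waiting = 2 + 8 + 14 + 2 + 23 + 0 + 15 = 64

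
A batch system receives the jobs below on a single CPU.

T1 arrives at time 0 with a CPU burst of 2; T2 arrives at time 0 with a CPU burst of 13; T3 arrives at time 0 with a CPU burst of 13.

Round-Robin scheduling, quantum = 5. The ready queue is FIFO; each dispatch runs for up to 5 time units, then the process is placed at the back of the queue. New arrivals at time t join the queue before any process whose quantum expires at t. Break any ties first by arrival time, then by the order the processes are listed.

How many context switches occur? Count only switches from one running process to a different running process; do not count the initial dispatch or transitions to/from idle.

Gantt: | T1 0-2 | T2 2-7 | T3 7-12 | T2 12-17 | T3 17-22 | T2 22-25 | T3 25-28 |
Completion: T1=2  T2=25  T3=28
Turnaround (C−A): T1=2  T2=25  T3=28

6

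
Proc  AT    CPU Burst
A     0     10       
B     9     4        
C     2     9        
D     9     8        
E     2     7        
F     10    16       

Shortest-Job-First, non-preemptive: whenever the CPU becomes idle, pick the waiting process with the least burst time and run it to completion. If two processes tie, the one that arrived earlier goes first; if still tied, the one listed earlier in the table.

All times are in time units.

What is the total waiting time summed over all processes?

80

Gantt: | A 0-10 | B 10-14 | E 14-21 | D 21-29 | C 29-38 | F 38-54 |
Completion: A=10  B=14  C=38  D=29  E=21  F=54
Waiting = turnaround − burst: A=0, B=1, C=27, D=12, E=12, F=28
Total waiting = 0 + 1 + 27 + 12 + 12 + 28 = 80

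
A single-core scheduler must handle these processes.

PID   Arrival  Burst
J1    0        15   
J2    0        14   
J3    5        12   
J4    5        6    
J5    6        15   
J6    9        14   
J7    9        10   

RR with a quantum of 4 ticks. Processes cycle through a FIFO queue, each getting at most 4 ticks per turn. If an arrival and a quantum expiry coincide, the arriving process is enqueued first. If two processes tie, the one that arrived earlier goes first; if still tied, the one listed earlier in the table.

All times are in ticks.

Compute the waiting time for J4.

35

Timeline: | J1 0-4 | J2 4-8 | J1 8-12 | J3 12-16 | J4 16-20 | J5 20-24 | J2 24-28 | J6 28-32 | J7 32-36 | J1 36-40 | J3 40-44 | J4 44-46 | J5 46-50 | J2 50-54 | J6 54-58 | J7 58-62 | J1 62-65 | J3 65-69 | J5 69-73 | J2 73-75 | J6 75-79 | J7 79-81 | J5 81-84 | J6 84-86 |
Completion: J1=65  J2=75  J3=69  J4=46  J5=84  J6=86  J7=81
Turnaround (C−A): J1=65  J2=75  J3=64  J4=41  J5=78  J6=77  J7=72
Waiting(J4) = turnaround − burst = 41 − 6 = 35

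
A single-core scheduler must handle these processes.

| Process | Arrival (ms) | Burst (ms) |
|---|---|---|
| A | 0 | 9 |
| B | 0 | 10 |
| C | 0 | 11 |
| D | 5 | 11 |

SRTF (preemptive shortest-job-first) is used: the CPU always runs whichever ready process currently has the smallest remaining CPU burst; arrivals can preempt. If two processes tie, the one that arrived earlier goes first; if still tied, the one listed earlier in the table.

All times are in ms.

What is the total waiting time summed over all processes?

Gantt: | A 0-9 | B 9-19 | C 19-30 | D 30-41 |
Completion: A=9  B=19  C=30  D=41
Turnaround (C−A): A=9  B=19  C=30  D=36
Waiting = turnaround − burst: A=0, B=9, C=19, D=25
Total waiting = 0 + 9 + 19 + 25 = 53

53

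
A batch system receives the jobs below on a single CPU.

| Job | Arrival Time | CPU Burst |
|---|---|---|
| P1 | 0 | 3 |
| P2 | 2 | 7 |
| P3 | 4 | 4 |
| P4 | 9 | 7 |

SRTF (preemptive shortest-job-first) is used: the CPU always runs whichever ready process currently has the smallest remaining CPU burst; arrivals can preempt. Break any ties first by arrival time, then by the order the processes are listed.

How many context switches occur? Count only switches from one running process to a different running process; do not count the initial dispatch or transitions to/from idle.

4

Gantt: | P1 0-3 | P2 3-4 | P3 4-8 | P2 8-14 | P4 14-21 |
Completion: P1=3  P2=14  P3=8  P4=21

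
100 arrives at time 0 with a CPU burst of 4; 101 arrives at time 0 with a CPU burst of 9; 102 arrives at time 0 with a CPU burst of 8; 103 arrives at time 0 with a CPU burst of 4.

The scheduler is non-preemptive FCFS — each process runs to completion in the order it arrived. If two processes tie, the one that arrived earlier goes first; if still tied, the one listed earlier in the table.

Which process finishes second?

101

Gantt: | 100 0-4 | 101 4-13 | 102 13-21 | 103 21-25 |
Completion: 100=4  101=13  102=21  103=25
Finish order: 100 → 101 → 102 → 103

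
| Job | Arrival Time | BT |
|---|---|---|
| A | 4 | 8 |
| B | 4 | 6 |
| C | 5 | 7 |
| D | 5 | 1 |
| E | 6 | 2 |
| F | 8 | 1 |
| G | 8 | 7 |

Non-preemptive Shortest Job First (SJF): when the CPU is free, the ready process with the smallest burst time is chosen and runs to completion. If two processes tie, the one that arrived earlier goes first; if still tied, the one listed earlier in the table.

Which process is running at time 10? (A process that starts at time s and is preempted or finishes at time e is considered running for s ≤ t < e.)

D

Schedule: | idle 0-4 | B 4-10 | D 10-11 | F 11-12 | E 12-14 | C 14-21 | G 21-28 | A 28-36 |
Completion: A=36  B=10  C=21  D=11  E=14  F=12  G=28
Turnaround (C−A): A=32  B=6  C=16  D=6  E=8  F=4  G=20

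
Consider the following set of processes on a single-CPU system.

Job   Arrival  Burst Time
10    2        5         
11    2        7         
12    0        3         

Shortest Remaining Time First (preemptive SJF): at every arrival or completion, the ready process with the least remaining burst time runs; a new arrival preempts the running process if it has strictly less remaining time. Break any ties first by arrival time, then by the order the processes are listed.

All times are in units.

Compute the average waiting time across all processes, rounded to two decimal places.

2.33

Gantt: | 12 0-3 | 10 3-8 | 11 8-15 |
Completion: 10=8  11=15  12=3
Waiting times: 10=1, 11=6, 12=0
Average waiting = (1+6+0) / 3 = 7/3 = 2.33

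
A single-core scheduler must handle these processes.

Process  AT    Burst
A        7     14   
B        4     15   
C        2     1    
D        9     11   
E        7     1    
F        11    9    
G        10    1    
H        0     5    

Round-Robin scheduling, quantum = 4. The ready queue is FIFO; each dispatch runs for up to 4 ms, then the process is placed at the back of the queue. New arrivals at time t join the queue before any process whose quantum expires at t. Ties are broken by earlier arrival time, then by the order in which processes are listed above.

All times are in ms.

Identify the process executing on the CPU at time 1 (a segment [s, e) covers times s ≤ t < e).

Schedule: | H 0-4 | C 4-5 | B 5-9 | H 9-10 | A 10-14 | E 14-15 | D 15-19 | B 19-23 | G 23-24 | F 24-28 | A 28-32 | D 32-36 | B 36-40 | F 40-44 | A 44-48 | D 48-51 | B 51-54 | F 54-55 | A 55-57 |
Completion: A=57  B=54  C=5  D=51  E=15  F=55  G=24  H=10

H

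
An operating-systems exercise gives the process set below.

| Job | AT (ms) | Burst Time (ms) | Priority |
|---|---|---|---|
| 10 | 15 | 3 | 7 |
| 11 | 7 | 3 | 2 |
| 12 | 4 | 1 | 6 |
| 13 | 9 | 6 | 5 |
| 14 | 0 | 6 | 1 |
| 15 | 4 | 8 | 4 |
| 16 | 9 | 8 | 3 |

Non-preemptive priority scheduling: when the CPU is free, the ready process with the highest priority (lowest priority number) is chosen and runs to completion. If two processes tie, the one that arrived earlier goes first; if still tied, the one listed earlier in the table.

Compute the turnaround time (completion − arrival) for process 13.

22

Gantt: | 14 0-6 | 15 6-14 | 11 14-17 | 16 17-25 | 13 25-31 | 12 31-32 | 10 32-35 |
Completion: 10=35  11=17  12=32  13=31  14=6  15=14  16=25
Turnaround (C−A): 10=20  11=10  12=28  13=22  14=6  15=10  16=16
Turnaround(13) = completion − arrival = 31 − 9 = 22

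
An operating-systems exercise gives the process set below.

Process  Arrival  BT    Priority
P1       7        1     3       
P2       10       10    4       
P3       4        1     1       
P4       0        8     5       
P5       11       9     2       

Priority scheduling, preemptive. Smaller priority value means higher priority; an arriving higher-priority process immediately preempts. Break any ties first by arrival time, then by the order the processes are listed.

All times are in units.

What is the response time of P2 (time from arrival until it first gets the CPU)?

Gantt: | P4 0-4 | P3 4-5 | P4 5-7 | P1 7-8 | P4 8-10 | P2 10-11 | P5 11-20 | P2 20-29 |
Completion: P1=8  P2=29  P3=5  P4=10  P5=20
Turnaround (C−A): P1=1  P2=19  P3=1  P4=10  P5=9
Response(P2) = first start − arrival = 10 − 10 = 0

0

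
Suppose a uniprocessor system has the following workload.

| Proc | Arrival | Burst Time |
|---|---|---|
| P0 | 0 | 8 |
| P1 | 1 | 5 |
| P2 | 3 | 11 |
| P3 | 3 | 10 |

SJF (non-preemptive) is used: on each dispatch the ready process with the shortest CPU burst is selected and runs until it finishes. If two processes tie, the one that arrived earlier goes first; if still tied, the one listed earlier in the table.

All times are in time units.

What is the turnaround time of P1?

12

Gantt: | P0 0-8 | P1 8-13 | P3 13-23 | P2 23-34 |
Completion: P0=8  P1=13  P2=34  P3=23
Turnaround(P1) = completion − arrival = 13 − 1 = 12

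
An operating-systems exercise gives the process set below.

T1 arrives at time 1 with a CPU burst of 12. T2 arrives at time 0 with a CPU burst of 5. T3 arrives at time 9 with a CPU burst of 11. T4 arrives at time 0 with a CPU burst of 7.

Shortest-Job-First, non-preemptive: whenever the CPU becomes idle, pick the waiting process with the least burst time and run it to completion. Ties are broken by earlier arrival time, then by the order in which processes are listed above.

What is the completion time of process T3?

Timeline: | T2 0-5 | T4 5-12 | T3 12-23 | T1 23-35 |
Completion: T1=35  T2=5  T3=23  T4=12

23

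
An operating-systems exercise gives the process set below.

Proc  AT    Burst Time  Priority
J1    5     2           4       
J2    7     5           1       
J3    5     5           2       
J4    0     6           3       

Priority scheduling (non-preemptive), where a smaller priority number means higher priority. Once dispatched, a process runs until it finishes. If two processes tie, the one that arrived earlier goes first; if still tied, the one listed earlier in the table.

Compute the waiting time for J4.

0

Schedule: | J4 0-6 | J3 6-11 | J2 11-16 | J1 16-18 |
Completion: J1=18  J2=16  J3=11  J4=6
Turnaround (C−A): J1=13  J2=9  J3=6  J4=6
Waiting(J4) = turnaround − burst = 6 − 6 = 0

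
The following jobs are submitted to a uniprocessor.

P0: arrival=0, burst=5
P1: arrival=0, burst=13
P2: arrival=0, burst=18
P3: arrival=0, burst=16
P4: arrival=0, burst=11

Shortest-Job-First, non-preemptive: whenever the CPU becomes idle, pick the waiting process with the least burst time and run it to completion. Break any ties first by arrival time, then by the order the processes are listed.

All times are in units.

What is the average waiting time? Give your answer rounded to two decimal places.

19.00

Gantt: | P0 0-5 | P4 5-16 | P1 16-29 | P3 29-45 | P2 45-63 |
Completion: P0=5  P1=29  P2=63  P3=45  P4=16
Turnaround (C−A): P0=5  P1=29  P2=63  P3=45  P4=16
Waiting times: P0=0, P1=16, P2=45, P3=29, P4=5
Average waiting = (0+16+45+29+5) / 5 = 95/5 = 19.00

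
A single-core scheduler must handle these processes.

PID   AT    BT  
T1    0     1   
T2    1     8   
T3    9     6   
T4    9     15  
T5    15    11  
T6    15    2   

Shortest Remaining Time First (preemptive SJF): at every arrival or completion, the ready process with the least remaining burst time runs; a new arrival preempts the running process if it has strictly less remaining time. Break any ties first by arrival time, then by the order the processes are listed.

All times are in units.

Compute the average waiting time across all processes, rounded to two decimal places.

Timeline: | T1 0-1 | T2 1-9 | T3 9-15 | T6 15-17 | T5 17-28 | T4 28-43 |
Completion: T1=1  T2=9  T3=15  T4=43  T5=28  T6=17
Waiting times: T1=0, T2=0, T3=0, T4=19, T5=2, T6=0
Average waiting = (0+0+0+19+2+0) / 6 = 21/6 = 3.50

3.50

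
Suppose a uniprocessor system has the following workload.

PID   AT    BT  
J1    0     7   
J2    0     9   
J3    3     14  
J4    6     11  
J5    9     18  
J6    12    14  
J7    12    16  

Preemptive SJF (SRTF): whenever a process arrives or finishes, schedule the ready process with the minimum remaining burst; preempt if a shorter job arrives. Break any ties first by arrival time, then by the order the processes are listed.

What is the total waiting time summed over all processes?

Schedule: | J1 0-7 | J2 7-16 | J4 16-27 | J3 27-41 | J6 41-55 | J7 55-71 | J5 71-89 |
Completion: J1=7  J2=16  J3=41  J4=27  J5=89  J6=55  J7=71
Turnaround (C−A): J1=7  J2=16  J3=38  J4=21  J5=80  J6=43  J7=59
Waiting = turnaround − burst: J1=0, J2=7, J3=24, J4=10, J5=62, J6=29, J7=43
Total waiting = 0 + 7 + 24 + 10 + 62 + 29 + 43 = 175

175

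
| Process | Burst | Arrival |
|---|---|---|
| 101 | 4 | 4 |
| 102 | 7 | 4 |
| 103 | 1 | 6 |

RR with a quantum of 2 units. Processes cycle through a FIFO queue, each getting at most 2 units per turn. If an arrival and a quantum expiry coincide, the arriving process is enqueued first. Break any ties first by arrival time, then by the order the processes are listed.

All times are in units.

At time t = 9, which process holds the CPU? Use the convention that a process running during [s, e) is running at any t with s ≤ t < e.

101

Gantt: | idle 0-4 | 101 4-6 | 102 6-8 | 103 8-9 | 101 9-11 | 102 11-16 |
Completion: 101=11  102=16  103=9
Turnaround (C−A): 101=7  102=12  103=3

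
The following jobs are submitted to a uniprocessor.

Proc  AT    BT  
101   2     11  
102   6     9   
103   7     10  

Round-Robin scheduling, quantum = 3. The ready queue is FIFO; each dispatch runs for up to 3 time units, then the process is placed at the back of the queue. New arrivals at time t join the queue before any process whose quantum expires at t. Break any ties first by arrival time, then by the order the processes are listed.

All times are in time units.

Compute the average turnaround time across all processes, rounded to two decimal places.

23.33

Timeline: | idle 0-2 | 101 2-8 | 102 8-11 | 103 11-14 | 101 14-17 | 102 17-20 | 103 20-23 | 101 23-25 | 102 25-28 | 103 28-32 |
Completion: 101=25  102=28  103=32
Turnaround (C−A): 101=23  102=22  103=25
Turnaround times: 101=23, 102=22, 103=25
Average turnaround = (23+22+25) / 3 = 70/3 = 23.33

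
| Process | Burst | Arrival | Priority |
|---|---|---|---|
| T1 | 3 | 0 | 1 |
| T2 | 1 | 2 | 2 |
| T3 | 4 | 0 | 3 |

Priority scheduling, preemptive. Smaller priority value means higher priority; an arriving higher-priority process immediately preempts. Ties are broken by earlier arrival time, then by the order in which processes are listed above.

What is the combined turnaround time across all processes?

Schedule: | T1 0-3 | T2 3-4 | T3 4-8 |
Completion: T1=3  T2=4  T3=8
Turnaround = completion − arrival: T1=3, T2=2, T3=8
Total turnaround = 3 + 2 + 8 = 13

13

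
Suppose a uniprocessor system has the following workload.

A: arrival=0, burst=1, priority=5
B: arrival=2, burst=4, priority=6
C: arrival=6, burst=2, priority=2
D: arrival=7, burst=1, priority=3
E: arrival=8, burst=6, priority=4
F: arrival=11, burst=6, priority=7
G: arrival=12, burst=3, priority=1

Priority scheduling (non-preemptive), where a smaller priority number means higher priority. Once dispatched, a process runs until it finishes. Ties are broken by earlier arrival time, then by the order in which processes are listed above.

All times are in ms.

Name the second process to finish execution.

B

Timeline: | A 0-1 | idle 1-2 | B 2-6 | C 6-8 | D 8-9 | E 9-15 | G 15-18 | F 18-24 |
Completion: A=1  B=6  C=8  D=9  E=15  F=24  G=18
Finish order: A → B → C → D → E → G → F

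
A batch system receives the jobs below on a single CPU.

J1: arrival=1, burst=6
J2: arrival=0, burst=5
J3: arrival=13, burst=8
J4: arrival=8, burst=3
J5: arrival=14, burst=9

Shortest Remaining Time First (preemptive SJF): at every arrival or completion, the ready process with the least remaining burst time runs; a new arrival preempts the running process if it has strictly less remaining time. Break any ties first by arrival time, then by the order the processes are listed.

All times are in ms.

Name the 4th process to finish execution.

J3

Gantt: | J2 0-5 | J1 5-11 | J4 11-14 | J3 14-22 | J5 22-31 |
Completion: J1=11  J2=5  J3=22  J4=14  J5=31
Finish order: J2 → J1 → J4 → J3 → J5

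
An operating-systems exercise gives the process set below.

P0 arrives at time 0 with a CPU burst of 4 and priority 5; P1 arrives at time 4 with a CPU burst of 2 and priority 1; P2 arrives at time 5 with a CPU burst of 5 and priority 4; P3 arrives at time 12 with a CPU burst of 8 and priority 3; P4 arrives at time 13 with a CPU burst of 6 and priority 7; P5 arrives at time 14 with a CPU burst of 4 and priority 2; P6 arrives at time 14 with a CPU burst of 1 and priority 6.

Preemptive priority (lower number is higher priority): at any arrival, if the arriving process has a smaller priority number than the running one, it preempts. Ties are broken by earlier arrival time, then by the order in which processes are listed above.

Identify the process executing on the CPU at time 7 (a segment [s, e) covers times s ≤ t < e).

P2

Gantt: | P0 0-4 | P1 4-6 | P2 6-11 | idle 11-12 | P3 12-14 | P5 14-18 | P3 18-24 | P6 24-25 | P4 25-31 |
Completion: P0=4  P1=6  P2=11  P3=24  P4=31  P5=18  P6=25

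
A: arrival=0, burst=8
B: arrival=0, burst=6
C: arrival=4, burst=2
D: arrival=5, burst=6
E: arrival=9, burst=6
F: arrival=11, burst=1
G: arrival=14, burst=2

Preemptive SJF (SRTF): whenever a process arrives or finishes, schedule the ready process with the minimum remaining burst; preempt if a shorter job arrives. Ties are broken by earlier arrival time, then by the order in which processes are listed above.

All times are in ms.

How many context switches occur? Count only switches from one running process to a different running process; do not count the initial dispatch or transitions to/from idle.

Timeline: | B 0-6 | C 6-8 | D 8-11 | F 11-12 | D 12-15 | G 15-17 | E 17-23 | A 23-31 |
Completion: A=31  B=6  C=8  D=15  E=23  F=12  G=17
Turnaround (C−A): A=31  B=6  C=4  D=10  E=14  F=1  G=3

7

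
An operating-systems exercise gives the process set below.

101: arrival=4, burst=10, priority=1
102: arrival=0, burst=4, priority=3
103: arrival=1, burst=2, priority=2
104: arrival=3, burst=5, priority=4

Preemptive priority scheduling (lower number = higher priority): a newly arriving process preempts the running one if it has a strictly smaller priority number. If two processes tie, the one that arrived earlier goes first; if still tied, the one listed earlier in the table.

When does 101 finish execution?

14

Gantt: | 102 0-1 | 103 1-3 | 102 3-4 | 101 4-14 | 102 14-16 | 104 16-21 |
Completion: 101=14  102=16  103=3  104=21
Turnaround (C−A): 101=10  102=16  103=2  104=18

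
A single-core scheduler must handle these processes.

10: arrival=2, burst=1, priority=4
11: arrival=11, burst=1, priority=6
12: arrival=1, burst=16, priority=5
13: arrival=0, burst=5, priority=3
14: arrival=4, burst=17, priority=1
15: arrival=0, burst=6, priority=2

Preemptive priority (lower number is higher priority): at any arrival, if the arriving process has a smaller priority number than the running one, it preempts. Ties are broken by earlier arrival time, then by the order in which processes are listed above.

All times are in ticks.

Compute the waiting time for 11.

Gantt: | 15 0-4 | 14 4-21 | 15 21-23 | 13 23-28 | 10 28-29 | 12 29-45 | 11 45-46 |
Completion: 10=29  11=46  12=45  13=28  14=21  15=23
Turnaround (C−A): 10=27  11=35  12=44  13=28  14=17  15=23
Waiting(11) = turnaround − burst = 35 − 1 = 34

34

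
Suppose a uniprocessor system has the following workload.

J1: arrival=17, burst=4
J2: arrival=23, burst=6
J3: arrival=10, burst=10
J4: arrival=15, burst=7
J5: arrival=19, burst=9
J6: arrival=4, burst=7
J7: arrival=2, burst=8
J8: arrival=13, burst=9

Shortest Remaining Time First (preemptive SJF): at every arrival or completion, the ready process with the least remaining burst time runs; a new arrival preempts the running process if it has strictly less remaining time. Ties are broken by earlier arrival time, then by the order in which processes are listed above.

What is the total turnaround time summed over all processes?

164

Schedule: | idle 0-2 | J7 2-10 | J6 10-17 | J1 17-21 | J4 21-28 | J2 28-34 | J8 34-43 | J5 43-52 | J3 52-62 |
Completion: J1=21  J2=34  J3=62  J4=28  J5=52  J6=17  J7=10  J8=43
Turnaround (C−A): J1=4  J2=11  J3=52  J4=13  J5=33  J6=13  J7=8  J8=30
Turnaround = completion − arrival: J1=4, J2=11, J3=52, J4=13, J5=33, J6=13, J7=8, J8=30
Total turnaround = 4 + 11 + 52 + 13 + 33 + 13 + 8 + 30 = 164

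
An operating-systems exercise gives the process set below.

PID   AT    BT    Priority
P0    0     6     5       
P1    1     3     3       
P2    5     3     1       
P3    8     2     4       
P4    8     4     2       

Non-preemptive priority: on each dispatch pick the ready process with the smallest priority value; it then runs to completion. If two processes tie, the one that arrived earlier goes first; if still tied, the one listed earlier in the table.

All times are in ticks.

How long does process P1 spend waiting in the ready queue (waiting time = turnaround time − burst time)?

Timeline: | P0 0-6 | P2 6-9 | P4 9-13 | P1 13-16 | P3 16-18 |
Completion: P0=6  P1=16  P2=9  P3=18  P4=13
Turnaround (C−A): P0=6  P1=15  P2=4  P3=10  P4=5
Waiting(P1) = turnaround − burst = 15 − 3 = 12

12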